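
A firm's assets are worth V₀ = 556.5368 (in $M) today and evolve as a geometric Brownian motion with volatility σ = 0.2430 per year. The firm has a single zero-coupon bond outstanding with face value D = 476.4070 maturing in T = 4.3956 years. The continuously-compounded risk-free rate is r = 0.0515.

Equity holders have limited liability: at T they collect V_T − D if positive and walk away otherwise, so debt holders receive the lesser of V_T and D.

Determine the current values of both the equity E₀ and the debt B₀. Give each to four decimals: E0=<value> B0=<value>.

d₁ = [ln(V₀/D) + (r + σ²/2)T] / (σ√T)
   = [ln(556.5368/476.4070) + (0.0515 + 0.5·0.2430²)·4.3956] / (0.2430·√4.3956)
   = [0.155461 + 0.356151] / 0.509466 = 1.004212
d₂ = d₁ − σ√T = 1.004212 − 0.509466 = 0.494746
N(d₁) = 0.842362,  N(d₂) = 0.689610,  e^(−rT) = 0.797420
E₀ = V₀·N(d₁) − D·e^(−rT)·N(d₂)
   = 556.5368·0.842362 − 476.4070·0.797420·0.689610 = 206.824745
B₀ = V₀ − E₀ = 556.5368 − 206.824745 = 349.712055

E0=206.8247 B0=349.7121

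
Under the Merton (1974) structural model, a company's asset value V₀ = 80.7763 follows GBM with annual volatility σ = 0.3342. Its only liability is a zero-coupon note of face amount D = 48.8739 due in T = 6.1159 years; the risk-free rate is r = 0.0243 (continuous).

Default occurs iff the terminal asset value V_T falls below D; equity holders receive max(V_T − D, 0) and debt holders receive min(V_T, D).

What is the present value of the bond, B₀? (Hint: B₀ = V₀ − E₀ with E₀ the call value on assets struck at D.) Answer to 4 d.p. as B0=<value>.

B0=36.4911

d₁ = [ln(V₀/D) + (r + σ²/2)T] / (σ√T)
   = [ln(80.7763/48.8739) + (0.0243 + 0.5·0.3342²)·6.1159] / (0.3342·√6.1159)
   = [0.502440 + 0.490158] / 0.826488 = 1.200982
d₂ = d₁ − σ√T = 1.200982 − 0.826488 = 0.374494
N(d₁) = 0.885121,  N(d₂) = 0.645982,  e^(−rT) = 0.861900
E₀ = V₀·N(d₁) − D·e^(−rT)·N(d₂)
   = 80.7763·0.885121 − 48.8739·0.861900·0.645982 = 44.285208
B₀ = V₀ − E₀ = 80.7763 − 44.285208 = 36.491092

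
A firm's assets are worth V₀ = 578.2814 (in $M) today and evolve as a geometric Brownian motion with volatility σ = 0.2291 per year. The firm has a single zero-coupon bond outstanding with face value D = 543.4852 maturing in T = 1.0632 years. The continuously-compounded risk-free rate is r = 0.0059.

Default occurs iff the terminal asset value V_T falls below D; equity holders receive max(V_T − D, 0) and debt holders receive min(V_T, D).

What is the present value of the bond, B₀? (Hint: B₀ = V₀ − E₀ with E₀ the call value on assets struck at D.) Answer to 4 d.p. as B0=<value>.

B0=504.4348

d₁ = [ln(V₀/D) + (r + σ²/2)T] / (σ√T)
   = [ln(578.2814/543.4852) + (0.0059 + 0.5·0.2291²)·1.0632] / (0.2291·√1.0632)
   = [0.062058 + 0.034175] / 0.236229 = 0.407372
d₂ = d₁ − σ√T = 0.407372 − 0.236229 = 0.171144
N(d₁) = 0.658133,  N(d₂) = 0.567945,  e^(−rT) = 0.993747
E₀ = V₀·N(d₁) − D·e^(−rT)·N(d₂)
   = 578.2814·0.658133 − 543.4852·0.993747·0.567945 = 73.846615
B₀ = V₀ − E₀ = 578.2814 − 73.846615 = 504.434785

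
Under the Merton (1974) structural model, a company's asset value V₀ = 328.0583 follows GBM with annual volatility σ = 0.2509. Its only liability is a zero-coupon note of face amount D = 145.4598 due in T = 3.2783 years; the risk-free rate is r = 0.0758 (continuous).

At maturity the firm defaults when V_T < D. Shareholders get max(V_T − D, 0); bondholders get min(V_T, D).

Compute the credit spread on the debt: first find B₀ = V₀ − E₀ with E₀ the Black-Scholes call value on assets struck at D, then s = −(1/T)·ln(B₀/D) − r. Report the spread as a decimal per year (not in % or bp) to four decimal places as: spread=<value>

spread=0.0008

d₁ = [ln(V₀/D) + (r + σ²/2)T] / (σ√T)
   = [ln(328.0583/145.4598) + (0.0758 + 0.5·0.2509²)·3.2783] / (0.2509·√3.2783)
   = [0.813292 + 0.351681] / 0.454281 = 2.564429
d₂ = d₁ − σ√T = 2.564429 − 0.454281 = 2.110148
N(d₁) = 0.994833,  N(d₂) = 0.982577,  e^(−rT) = 0.779974
E₀ = V₀·N(d₁) − D·e^(−rT)·N(d₂)
   = 328.0583·0.994833 − 145.4598·0.779974·0.982577 = 214.885021
B₀ = V₀ − E₀ = 328.0583 − 214.885021 = 113.173279
spread = −(1/T)·ln(B₀/D) − r = −(1/3.2783)·ln(113.173279/145.4598) − 0.0758 = 0.00075787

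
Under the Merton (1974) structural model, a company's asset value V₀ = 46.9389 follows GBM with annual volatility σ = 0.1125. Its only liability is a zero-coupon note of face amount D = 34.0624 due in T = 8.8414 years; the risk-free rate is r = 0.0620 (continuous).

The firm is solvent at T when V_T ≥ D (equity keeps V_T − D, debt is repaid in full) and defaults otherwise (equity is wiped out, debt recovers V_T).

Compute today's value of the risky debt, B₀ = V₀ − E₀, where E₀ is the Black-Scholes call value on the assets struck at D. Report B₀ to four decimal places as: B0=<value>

B0=19.6735

d₁ = [ln(V₀/D) + (r + σ²/2)T] / (σ√T)
   = [ln(46.9389/34.0624) + (0.0620 + 0.5·0.1125²)·8.8414] / (0.1125·√8.8414)
   = [0.320653 + 0.604116] / 0.334513 = 2.764523
d₂ = d₁ − σ√T = 2.764523 − 0.334513 = 2.430010
N(d₁) = 0.997150,  N(d₂) = 0.992451,  e^(−rT) = 0.578008
E₀ = V₀·N(d₁) − D·e^(−rT)·N(d₂)
   = 46.9389·0.997150 − 34.0624·0.578008·0.992451 = 27.265386
B₀ = V₀ − E₀ = 46.9389 − 27.265386 = 19.673514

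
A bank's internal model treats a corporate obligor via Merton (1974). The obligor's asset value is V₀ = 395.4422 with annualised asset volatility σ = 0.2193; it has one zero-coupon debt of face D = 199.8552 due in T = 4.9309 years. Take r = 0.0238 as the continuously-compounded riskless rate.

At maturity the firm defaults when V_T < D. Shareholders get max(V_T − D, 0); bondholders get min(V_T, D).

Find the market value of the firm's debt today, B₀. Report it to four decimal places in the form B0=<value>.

B0=175.0706

d₁ = [ln(V₀/D) + (r + σ²/2)T] / (σ√T)
   = [ln(395.4422/199.8552) + (0.0238 + 0.5·0.2193²)·4.9309] / (0.2193·√4.9309)
   = [0.682412 + 0.235925] / 0.486969 = 1.885820
d₂ = d₁ − σ√T = 1.885820 − 0.486969 = 1.398850
N(d₁) = 0.970340,  N(d₂) = 0.919071,  e^(−rT) = 0.889269
E₀ = V₀·N(d₁) − D·e^(−rT)·N(d₂)
   = 395.4422·0.970340 − 199.8552·0.889269·0.919071 = 220.371585
B₀ = V₀ − E₀ = 395.4422 − 220.371585 = 175.070615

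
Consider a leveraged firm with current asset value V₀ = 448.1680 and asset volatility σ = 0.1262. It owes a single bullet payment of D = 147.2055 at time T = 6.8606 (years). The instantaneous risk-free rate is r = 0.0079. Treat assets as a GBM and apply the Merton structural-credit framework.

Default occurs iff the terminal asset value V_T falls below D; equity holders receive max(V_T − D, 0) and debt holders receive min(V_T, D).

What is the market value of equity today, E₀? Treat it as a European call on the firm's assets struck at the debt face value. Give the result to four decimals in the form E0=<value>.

d₁ = [ln(V₀/D) + (r + σ²/2)T] / (σ√T)
   = [ln(448.1680/147.2055) + (0.0079 + 0.5·0.1262²)·6.8606] / (0.1262·√6.8606)
   = [1.113339 + 0.108831] / 0.330552 = 3.697355
d₂ = d₁ − σ√T = 3.697355 − 0.330552 = 3.366802
N(d₁) = 0.999891,  N(d₂) = 0.999620,  e^(−rT) = 0.947244
E₀ = V₀·N(d₁) − D·e^(−rT)·N(d₂)
   = 448.1680·0.999891 − 147.2055·0.947244·0.999620 = 308.732698

E0=308.7327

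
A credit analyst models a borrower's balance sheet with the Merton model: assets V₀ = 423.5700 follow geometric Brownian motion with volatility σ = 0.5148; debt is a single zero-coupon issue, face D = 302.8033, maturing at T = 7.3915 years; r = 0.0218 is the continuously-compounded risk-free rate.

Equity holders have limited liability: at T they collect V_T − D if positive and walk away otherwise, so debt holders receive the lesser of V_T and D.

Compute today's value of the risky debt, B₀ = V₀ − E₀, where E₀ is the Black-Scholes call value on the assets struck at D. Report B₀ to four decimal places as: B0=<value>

B0=155.8450

d₁ = [ln(V₀/D) + (r + σ²/2)T] / (σ√T)
   = [ln(423.5700/302.8033) + (0.0218 + 0.5·0.5148²)·7.3915] / (0.5148·√7.3915)
   = [0.335635 + 1.140579] / 1.399603 = 1.054738
d₂ = d₁ − σ√T = 1.054738 − 1.399603 = -0.344865
N(d₁) = 0.854227,  N(d₂) = 0.365098,  e^(−rT) = 0.851177
E₀ = V₀·N(d₁) − D·e^(−rT)·N(d₂)
   = 423.5700·0.854227 − 302.8033·0.851177·0.365098 = 267.725000
B₀ = V₀ − E₀ = 423.5700 − 267.725000 = 155.845000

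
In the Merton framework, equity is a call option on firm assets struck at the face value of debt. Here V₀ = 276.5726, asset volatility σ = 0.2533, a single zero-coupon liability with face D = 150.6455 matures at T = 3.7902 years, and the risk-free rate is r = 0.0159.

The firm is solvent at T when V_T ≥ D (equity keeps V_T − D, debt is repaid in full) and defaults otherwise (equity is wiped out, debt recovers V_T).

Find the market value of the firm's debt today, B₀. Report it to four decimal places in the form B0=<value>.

B0=137.9602

d₁ = [ln(V₀/D) + (r + σ²/2)T] / (σ√T)
   = [ln(276.5726/150.6455) + (0.0159 + 0.5·0.2533²)·3.7902] / (0.2533·√3.7902)
   = [0.607544 + 0.181855] / 0.493135 = 1.600776
d₂ = d₁ − σ√T = 1.600776 − 0.493135 = 1.107641
N(d₁) = 0.945287,  N(d₂) = 0.865991,  e^(−rT) = 0.941516
E₀ = V₀·N(d₁) − D·e^(−rT)·N(d₂)
   = 276.5726·0.945287 − 150.6455·0.941516·0.865991 = 138.612412
B₀ = V₀ − E₀ = 276.5726 − 138.612412 = 137.960188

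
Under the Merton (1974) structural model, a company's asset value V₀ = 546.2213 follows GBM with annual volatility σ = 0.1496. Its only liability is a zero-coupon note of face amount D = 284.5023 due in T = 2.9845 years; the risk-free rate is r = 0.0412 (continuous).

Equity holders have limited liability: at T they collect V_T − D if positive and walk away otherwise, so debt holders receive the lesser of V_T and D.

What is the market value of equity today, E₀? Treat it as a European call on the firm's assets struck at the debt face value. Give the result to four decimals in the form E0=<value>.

E0=294.6729

d₁ = [ln(V₀/D) + (r + σ²/2)T] / (σ√T)
   = [ln(546.2213/284.5023) + (0.0412 + 0.5·0.1496²)·2.9845] / (0.1496·√2.9845)
   = [0.652283 + 0.156358] / 0.258445 = 3.128876
d₂ = d₁ − σ√T = 3.128876 − 0.258445 = 2.870432
N(d₁) = 0.999123,  N(d₂) = 0.997950,  e^(−rT) = 0.884298
E₀ = V₀·N(d₁) − D·e^(−rT)·N(d₂)
   = 546.2213·0.999123 − 284.5023·0.884298·0.997950 = 294.672937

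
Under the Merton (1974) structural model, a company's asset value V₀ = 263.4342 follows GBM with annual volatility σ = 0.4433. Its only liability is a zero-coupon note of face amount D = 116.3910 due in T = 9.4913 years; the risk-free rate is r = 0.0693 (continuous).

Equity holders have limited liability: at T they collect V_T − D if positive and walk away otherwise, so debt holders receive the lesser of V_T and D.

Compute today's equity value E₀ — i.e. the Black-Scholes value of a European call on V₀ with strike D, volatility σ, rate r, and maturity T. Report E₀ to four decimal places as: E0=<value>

d₁ = [ln(V₀/D) + (r + σ²/2)T] / (σ√T)
   = [ln(263.4342/116.3910) + (0.0693 + 0.5·0.4433²)·9.4913] / (0.4433·√9.4913)
   = [0.816848 + 1.590338] / 1.365717 = 1.762581
d₂ = d₁ − σ√T = 1.762581 − 1.365717 = 0.396865
N(d₁) = 0.961014,  N(d₂) = 0.654266,  e^(−rT) = 0.518017
E₀ = V₀·N(d₁) − D·e^(−rT)·N(d₂)
   = 263.4342·0.961014 − 116.3910·0.518017·0.654266 = 213.716696

E0=213.7167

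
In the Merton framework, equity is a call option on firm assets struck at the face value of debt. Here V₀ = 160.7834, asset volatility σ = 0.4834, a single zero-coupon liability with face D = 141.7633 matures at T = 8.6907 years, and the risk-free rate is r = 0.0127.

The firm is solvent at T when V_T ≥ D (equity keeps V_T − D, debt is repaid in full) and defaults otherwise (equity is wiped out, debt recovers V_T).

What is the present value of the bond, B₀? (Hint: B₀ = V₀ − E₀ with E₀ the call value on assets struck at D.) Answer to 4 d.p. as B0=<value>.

d₁ = [ln(V₀/D) + (r + σ²/2)T] / (σ√T)
   = [ln(160.7834/141.7633) + (0.0127 + 0.5·0.4834²)·8.6907] / (0.4834·√8.6907)
   = [0.125899 + 1.125774] / 1.425063 = 0.878329
d₂ = d₁ − σ√T = 0.878329 − 1.425063 = -0.546734
N(d₁) = 0.810117,  N(d₂) = 0.292281,  e^(−rT) = 0.895501
E₀ = V₀·N(d₁) − D·e^(−rT)·N(d₂)
   = 160.7834·0.810117 − 141.7633·0.895501·0.292281 = 93.148622
B₀ = V₀ − E₀ = 160.7834 − 93.148622 = 67.634778

B0=67.6348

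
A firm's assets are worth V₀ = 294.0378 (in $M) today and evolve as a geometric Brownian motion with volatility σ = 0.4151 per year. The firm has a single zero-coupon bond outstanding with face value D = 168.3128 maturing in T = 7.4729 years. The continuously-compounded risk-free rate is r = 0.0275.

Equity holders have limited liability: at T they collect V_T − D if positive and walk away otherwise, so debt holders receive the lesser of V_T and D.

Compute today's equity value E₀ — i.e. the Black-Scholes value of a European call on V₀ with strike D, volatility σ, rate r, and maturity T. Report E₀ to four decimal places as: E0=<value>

d₁ = [ln(V₀/D) + (r + σ²/2)T] / (σ√T)
   = [ln(294.0378/168.3128) + (0.0275 + 0.5·0.4151²)·7.4729] / (0.4151·√7.4729)
   = [0.557884 + 0.849325] / 1.134742 = 1.240113
d₂ = d₁ − σ√T = 1.240113 − 1.134742 = 0.105371
N(d₁) = 0.892533,  N(d₂) = 0.541959,  e^(−rT) = 0.814236
E₀ = V₀·N(d₁) − D·e^(−rT)·N(d₂)
   = 294.0378·0.892533 − 168.3128·0.814236·0.541959 = 188.164967

E0=188.1650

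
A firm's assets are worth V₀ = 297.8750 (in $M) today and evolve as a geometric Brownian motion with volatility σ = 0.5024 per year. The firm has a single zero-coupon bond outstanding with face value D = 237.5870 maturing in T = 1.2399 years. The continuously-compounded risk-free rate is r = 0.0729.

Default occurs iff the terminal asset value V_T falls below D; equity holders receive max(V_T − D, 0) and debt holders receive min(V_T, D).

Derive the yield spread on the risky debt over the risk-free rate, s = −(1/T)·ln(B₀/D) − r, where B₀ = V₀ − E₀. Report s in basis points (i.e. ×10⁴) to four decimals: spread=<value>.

spread=980.0871

d₁ = [ln(V₀/D) + (r + σ²/2)T] / (σ√T)
   = [ln(297.8750/237.5870) + (0.0729 + 0.5·0.5024²)·1.2399] / (0.5024·√1.2399)
   = [0.226140 + 0.246868] / 0.559426 = 0.845523
d₂ = d₁ − σ√T = 0.845523 − 0.559426 = 0.286096
N(d₁) = 0.801090,  N(d₂) = 0.612598,  e^(−rT) = 0.913576
E₀ = V₀·N(d₁) − D·e^(−rT)·N(d₂)
   = 297.8750·0.801090 − 237.5870·0.913576·0.612598 = 105.658151
B₀ = V₀ − E₀ = 297.8750 − 105.658151 = 192.216849
spread = −(1/T)·ln(B₀/D) − r = −(1/1.2399)·ln(192.216849/237.5870) − 0.0729 = 0.09800871
in basis points: 0.09800871 × 10⁴ = 980.0871 bp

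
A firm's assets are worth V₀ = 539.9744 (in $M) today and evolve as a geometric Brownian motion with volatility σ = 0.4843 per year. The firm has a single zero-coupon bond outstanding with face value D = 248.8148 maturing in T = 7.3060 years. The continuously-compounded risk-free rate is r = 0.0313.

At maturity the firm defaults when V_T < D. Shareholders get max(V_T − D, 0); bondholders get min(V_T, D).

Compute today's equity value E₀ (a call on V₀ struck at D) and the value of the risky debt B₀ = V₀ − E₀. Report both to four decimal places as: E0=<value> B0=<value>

E0=390.2413 B0=149.7331

d₁ = [ln(V₀/D) + (r + σ²/2)T] / (σ√T)
   = [ln(539.9744/248.8148) + (0.0313 + 0.5·0.4843²)·7.3060] / (0.4843·√7.3060)
   = [0.774813 + 1.085476] / 1.309044 = 1.421105
d₂ = d₁ − σ√T = 1.421105 − 1.309044 = 0.112061
N(d₁) = 0.922357,  N(d₂) = 0.544612,  e^(−rT) = 0.795585
E₀ = V₀·N(d₁) − D·e^(−rT)·N(d₂)
   = 539.9744·0.922357 − 248.8148·0.795585·0.544612 = 390.241291
B₀ = V₀ − E₀ = 539.9744 − 390.241291 = 149.733109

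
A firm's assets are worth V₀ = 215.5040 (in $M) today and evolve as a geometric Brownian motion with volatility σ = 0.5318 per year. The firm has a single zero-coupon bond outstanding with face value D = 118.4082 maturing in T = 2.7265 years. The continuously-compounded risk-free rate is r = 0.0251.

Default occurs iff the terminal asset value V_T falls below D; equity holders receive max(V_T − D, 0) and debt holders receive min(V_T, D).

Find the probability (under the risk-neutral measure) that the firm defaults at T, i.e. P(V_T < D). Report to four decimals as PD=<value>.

d₁ = [ln(V₀/D) + (r + σ²/2)T] / (σ√T)
   = [ln(215.5040/118.4082) + (0.0251 + 0.5·0.5318²)·2.7265] / (0.5318·√2.7265)
   = [0.598841 + 0.453978] / 0.878114 = 1.198954
d₂ = d₁ − σ√T = 1.198954 − 0.878114 = 0.320840
risk-neutral PD = N(−d₂) = N(-0.320840) = 0.374166

PD=0.3742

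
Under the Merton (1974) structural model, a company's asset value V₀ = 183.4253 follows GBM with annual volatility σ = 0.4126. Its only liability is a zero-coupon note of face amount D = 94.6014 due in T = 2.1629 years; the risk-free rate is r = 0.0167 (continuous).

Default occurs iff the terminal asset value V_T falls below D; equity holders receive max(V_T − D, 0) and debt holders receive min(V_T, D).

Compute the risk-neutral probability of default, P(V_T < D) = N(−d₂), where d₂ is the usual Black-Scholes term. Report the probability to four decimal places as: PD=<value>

PD=0.1984

d₁ = [ln(V₀/D) + (r + σ²/2)T] / (σ√T)
   = [ln(183.4253/94.6014) + (0.0167 + 0.5·0.4126²)·2.1629] / (0.4126·√2.1629)
   = [0.662135 + 0.220225] / 0.606803 = 1.454114
d₂ = d₁ − σ√T = 1.454114 − 0.606803 = 0.847312
risk-neutral PD = N(−d₂) = N(-0.847312) = 0.198411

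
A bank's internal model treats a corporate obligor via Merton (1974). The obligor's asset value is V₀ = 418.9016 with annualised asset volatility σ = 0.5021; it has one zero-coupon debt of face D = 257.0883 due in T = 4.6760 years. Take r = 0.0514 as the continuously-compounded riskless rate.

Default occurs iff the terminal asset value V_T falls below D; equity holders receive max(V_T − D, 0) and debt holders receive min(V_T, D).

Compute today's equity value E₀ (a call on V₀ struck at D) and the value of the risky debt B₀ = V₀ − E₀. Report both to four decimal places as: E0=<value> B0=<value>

E0=260.4309 B0=158.4707

d₁ = [ln(V₀/D) + (r + σ²/2)T] / (σ√T)
   = [ln(418.9016/257.0883) + (0.0514 + 0.5·0.5021²)·4.6760] / (0.5021·√4.6760)
   = [0.488216 + 0.829767] / 1.085744 = 1.213898
d₂ = d₁ − σ√T = 1.213898 − 1.085744 = 0.128154
N(d₁) = 0.887607,  N(d₂) = 0.550987,  e^(−rT) = 0.786355
E₀ = V₀·N(d₁) − D·e^(−rT)·N(d₂)
   = 418.9016·0.887607 − 257.0883·0.786355·0.550987 = 260.430906
B₀ = V₀ − E₀ = 418.9016 − 260.430906 = 158.470694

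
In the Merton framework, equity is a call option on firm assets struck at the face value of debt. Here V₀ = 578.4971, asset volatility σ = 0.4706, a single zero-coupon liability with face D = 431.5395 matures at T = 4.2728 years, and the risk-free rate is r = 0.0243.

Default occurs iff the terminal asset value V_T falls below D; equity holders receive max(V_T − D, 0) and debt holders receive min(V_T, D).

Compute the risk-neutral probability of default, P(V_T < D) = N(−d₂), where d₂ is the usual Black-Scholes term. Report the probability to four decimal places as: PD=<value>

PD=0.5312

d₁ = [ln(V₀/D) + (r + σ²/2)T] / (σ√T)
   = [ln(578.4971/431.5395) + (0.0243 + 0.5·0.4706²)·4.2728] / (0.4706·√4.2728)
   = [0.293074 + 0.576965] / 0.972766 = 0.894398
d₂ = d₁ − σ√T = 0.894398 − 0.972766 = -0.078367
risk-neutral PD = N(−d₂) = N(0.078367) = 0.531232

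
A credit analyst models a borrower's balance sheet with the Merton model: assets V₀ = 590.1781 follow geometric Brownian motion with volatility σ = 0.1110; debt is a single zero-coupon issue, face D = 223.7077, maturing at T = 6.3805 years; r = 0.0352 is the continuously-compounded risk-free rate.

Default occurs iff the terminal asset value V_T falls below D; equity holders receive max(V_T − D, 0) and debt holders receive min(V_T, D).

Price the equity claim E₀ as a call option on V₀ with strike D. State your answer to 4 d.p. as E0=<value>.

d₁ = [ln(V₀/D) + (r + σ²/2)T] / (σ√T)
   = [ln(590.1781/223.7077) + (0.0352 + 0.5·0.1110²)·6.3805] / (0.1110·√6.3805)
   = [0.970084 + 0.263901] / 0.280382 = 4.401082
d₂ = d₁ − σ√T = 4.401082 − 0.280382 = 4.120700
N(d₁) = 0.999995,  N(d₂) = 0.999981,  e^(−rT) = 0.798841
E₀ = V₀·N(d₁) − D·e^(−rT)·N(d₂)
   = 590.1781·0.999995 − 223.7077·0.798841·0.999981 = 411.471458

E0=411.4715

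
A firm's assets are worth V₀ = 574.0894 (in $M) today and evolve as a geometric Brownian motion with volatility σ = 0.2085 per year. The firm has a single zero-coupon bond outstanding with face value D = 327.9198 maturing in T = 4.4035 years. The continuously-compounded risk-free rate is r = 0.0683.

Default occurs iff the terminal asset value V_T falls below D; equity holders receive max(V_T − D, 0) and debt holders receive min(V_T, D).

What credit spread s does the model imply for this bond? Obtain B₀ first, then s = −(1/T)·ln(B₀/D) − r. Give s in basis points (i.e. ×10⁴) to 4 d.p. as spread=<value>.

d₁ = [ln(V₀/D) + (r + σ²/2)T] / (σ√T)
   = [ln(574.0894/327.9198) + (0.0683 + 0.5·0.2085²)·4.4035] / (0.2085·√4.4035)
   = [0.560016 + 0.396474] / 0.437527 = 2.186127
d₂ = d₁ − σ√T = 2.186127 − 0.437527 = 1.748600
N(d₁) = 0.985597,  N(d₂) = 0.959820,  e^(−rT) = 0.740256
E₀ = V₀·N(d₁) − D·e^(−rT)·N(d₂)
   = 574.0894·0.985597 − 327.9198·0.740256·0.959820 = 332.829569
B₀ = V₀ − E₀ = 574.0894 − 332.829569 = 241.259831
spread = −(1/T)·ln(B₀/D) − r = −(1/4.4035)·ln(241.259831/327.9198) − 0.0683 = 0.00139333
in basis points: 0.00139333 × 10⁴ = 13.9333 bp

spread=13.9333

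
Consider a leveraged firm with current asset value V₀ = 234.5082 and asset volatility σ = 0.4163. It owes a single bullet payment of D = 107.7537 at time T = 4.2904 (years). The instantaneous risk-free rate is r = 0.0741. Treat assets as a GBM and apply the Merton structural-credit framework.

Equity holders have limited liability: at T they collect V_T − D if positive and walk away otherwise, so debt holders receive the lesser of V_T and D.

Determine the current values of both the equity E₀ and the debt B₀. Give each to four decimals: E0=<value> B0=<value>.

d₁ = [ln(V₀/D) + (r + σ²/2)T] / (σ√T)
   = [ln(234.5082/107.7537) + (0.0741 + 0.5·0.4163²)·4.2904] / (0.4163·√4.2904)
   = [0.777642 + 0.689694] / 0.862294 = 1.701666
d₂ = d₁ − σ√T = 1.701666 − 0.862294 = 0.839372
N(d₁) = 0.955591,  N(d₂) = 0.799370,  e^(−rT) = 0.727662
E₀ = V₀·N(d₁) − D·e^(−rT)·N(d₂)
   = 234.5082·0.955591 − 107.7537·0.727662·0.799370 = 161.416726
B₀ = V₀ − E₀ = 234.5082 − 161.416726 = 73.091474

E0=161.4167 B0=73.0915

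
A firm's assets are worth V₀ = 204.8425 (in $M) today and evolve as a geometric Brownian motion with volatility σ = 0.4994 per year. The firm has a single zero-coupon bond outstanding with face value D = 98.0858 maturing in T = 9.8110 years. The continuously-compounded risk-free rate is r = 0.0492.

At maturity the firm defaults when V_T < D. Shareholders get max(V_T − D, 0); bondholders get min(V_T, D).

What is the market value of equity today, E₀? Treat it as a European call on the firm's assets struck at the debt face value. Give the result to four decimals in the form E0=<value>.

E0=162.5165

d₁ = [ln(V₀/D) + (r + σ²/2)T] / (σ√T)
   = [ln(204.8425/98.0858) + (0.0492 + 0.5·0.4994²)·9.8110] / (0.4994·√9.8110)
   = [0.736399 + 1.706135] / 1.564246 = 1.561476
d₂ = d₁ − σ√T = 1.561476 − 1.564246 = -0.002770
N(d₁) = 0.940794,  N(d₂) = 0.498895,  e^(−rT) = 0.617114
E₀ = V₀·N(d₁) − D·e^(−rT)·N(d₂)
   = 204.8425·0.940794 − 98.0858·0.617114·0.498895 = 162.516479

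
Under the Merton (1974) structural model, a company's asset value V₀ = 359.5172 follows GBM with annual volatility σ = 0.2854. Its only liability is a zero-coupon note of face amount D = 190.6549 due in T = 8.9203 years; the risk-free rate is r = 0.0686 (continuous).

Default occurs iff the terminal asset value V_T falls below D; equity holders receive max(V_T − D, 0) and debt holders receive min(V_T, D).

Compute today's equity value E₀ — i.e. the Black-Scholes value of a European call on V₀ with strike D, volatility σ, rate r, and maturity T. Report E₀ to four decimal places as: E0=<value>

d₁ = [ln(V₀/D) + (r + σ²/2)T] / (σ√T)
   = [ln(359.5172/190.6549) + (0.0686 + 0.5·0.2854²)·8.9203] / (0.2854·√8.9203)
   = [0.634297 + 0.975226] / 0.852401 = 1.888224
d₂ = d₁ − σ√T = 1.888224 − 0.852401 = 1.035823
N(d₁) = 0.970502,  N(d₂) = 0.849858,  e^(−rT) = 0.542302
E₀ = V₀·N(d₁) − D·e^(−rT)·N(d₂)
   = 359.5172·0.970502 − 190.6549·0.542302·0.849858 = 261.043266

E0=261.0433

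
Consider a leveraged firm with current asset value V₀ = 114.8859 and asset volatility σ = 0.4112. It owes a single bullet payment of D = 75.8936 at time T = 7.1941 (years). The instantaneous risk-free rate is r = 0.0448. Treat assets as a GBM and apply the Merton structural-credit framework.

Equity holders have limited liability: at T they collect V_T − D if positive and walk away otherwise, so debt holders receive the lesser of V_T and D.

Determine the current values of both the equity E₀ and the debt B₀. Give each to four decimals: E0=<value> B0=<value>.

d₁ = [ln(V₀/D) + (r + σ²/2)T] / (σ√T)
   = [ln(114.8859/75.8936) + (0.0448 + 0.5·0.4112²)·7.1941] / (0.4112·√7.1941)
   = [0.414607 + 0.930504] / 1.102913 = 1.219599
d₂ = d₁ − σ√T = 1.219599 − 1.102913 = 0.116686
N(d₁) = 0.888691,  N(d₂) = 0.546445,  e^(−rT) = 0.724484
E₀ = V₀·N(d₁) − D·e^(−rT)·N(d₂)
   = 114.8859·0.888691 − 75.8936·0.724484·0.546445 = 72.052536
B₀ = V₀ − E₀ = 114.8859 − 72.052536 = 42.833364

E0=72.0525 B0=42.8334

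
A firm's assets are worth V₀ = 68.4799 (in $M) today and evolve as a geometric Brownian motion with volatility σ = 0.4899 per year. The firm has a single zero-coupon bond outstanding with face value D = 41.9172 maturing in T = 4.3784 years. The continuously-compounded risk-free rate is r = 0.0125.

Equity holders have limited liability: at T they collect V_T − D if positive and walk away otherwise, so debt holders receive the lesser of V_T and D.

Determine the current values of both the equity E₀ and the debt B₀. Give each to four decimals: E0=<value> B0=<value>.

d₁ = [ln(V₀/D) + (r + σ²/2)T] / (σ√T)
   = [ln(68.4799/41.9172) + (0.0125 + 0.5·0.4899²)·4.3784] / (0.4899·√4.3784)
   = [0.490844 + 0.580142] / 1.025097 = 1.044765
d₂ = d₁ − σ√T = 1.044765 − 1.025097 = 0.019668
N(d₁) = 0.851934,  N(d₂) = 0.507846,  e^(−rT) = 0.946741
E₀ = V₀·N(d₁) − D·e^(−rT)·N(d₂)
   = 68.4799·0.851934 − 41.9172·0.946741·0.507846 = 38.186654
B₀ = V₀ − E₀ = 68.4799 − 38.186654 = 30.293246

E0=38.1867 B0=30.2932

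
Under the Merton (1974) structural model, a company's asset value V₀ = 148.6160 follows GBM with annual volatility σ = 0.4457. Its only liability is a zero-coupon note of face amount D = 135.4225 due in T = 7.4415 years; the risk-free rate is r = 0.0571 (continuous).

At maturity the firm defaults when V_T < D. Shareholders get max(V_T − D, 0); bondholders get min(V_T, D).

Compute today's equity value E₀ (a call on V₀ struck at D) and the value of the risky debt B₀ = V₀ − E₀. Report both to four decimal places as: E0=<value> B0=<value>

E0=88.3553 B0=60.2607

d₁ = [ln(V₀/D) + (r + σ²/2)T] / (σ√T)
   = [ln(148.6160/135.4225) + (0.0571 + 0.5·0.4457²)·7.4415] / (0.4457·√7.4415)
   = [0.092966 + 1.164031] / 1.215830 = 1.033859
d₂ = d₁ − σ√T = 1.033859 − 1.215830 = -0.181971
N(d₁) = 0.849399,  N(d₂) = 0.427803,  e^(−rT) = 0.653829
E₀ = V₀·N(d₁) − D·e^(−rT)·N(d₂)
   = 148.6160·0.849399 − 135.4225·0.653829·0.427803 = 88.355280
B₀ = V₀ − E₀ = 148.6160 − 88.355280 = 60.260720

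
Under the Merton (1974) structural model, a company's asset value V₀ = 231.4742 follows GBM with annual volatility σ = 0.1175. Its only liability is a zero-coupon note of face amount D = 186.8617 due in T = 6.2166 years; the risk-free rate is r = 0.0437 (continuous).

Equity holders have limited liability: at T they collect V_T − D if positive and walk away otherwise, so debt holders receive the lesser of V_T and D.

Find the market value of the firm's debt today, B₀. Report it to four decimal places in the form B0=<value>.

B0=141.3411

d₁ = [ln(V₀/D) + (r + σ²/2)T] / (σ√T)
   = [ln(231.4742/186.8617) + (0.0437 + 0.5·0.1175²)·6.2166] / (0.1175·√6.2166)
   = [0.214100 + 0.314579] / 0.292964 = 1.804587
d₂ = d₁ − σ√T = 1.804587 − 0.292964 = 1.511623
N(d₁) = 0.964430,  N(d₂) = 0.934685,  e^(−rT) = 0.762109
E₀ = V₀·N(d₁) − D·e^(−rT)·N(d₂)
   = 231.4742·0.964430 − 186.8617·0.762109·0.934685 = 90.133150
B₀ = V₀ − E₀ = 231.4742 − 90.133150 = 141.341050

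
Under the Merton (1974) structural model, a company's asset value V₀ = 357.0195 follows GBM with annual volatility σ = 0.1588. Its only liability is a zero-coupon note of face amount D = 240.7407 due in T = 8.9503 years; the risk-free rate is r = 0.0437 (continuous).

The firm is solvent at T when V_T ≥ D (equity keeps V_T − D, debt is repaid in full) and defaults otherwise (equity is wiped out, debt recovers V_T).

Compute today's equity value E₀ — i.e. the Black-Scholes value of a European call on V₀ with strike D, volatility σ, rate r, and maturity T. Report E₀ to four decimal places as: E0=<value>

E0=196.5075

d₁ = [ln(V₀/D) + (r + σ²/2)T] / (σ√T)
   = [ln(357.0195/240.7407) + (0.0437 + 0.5·0.1588²)·8.9503] / (0.1588·√8.9503)
   = [0.394070 + 0.503980] / 0.475083 = 1.890302
d₂ = d₁ − σ√T = 1.890302 − 0.475083 = 1.415219
N(d₁) = 0.970641,  N(d₂) = 0.921498,  e^(−rT) = 0.676294
E₀ = V₀·N(d₁) − D·e^(−rT)·N(d₂)
   = 357.0195·0.970641 − 240.7407·0.676294·0.921498 = 196.507503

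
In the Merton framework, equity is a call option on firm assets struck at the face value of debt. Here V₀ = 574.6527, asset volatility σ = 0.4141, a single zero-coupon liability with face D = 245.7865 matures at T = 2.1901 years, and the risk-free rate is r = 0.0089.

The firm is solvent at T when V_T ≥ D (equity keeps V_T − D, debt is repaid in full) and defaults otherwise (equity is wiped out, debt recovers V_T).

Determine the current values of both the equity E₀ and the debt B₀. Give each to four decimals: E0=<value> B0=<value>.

E0=341.3899 B0=233.2628

d₁ = [ln(V₀/D) + (r + σ²/2)T] / (σ√T)
   = [ln(574.6527/245.7865) + (0.0089 + 0.5·0.4141²)·2.1901] / (0.4141·√2.1901)
   = [0.849303 + 0.207270] / 0.612826 = 1.724098
d₂ = d₁ − σ√T = 1.724098 − 0.612826 = 1.111272
N(d₁) = 0.957655,  N(d₂) = 0.866774,  e^(−rT) = 0.980697
E₀ = V₀·N(d₁) − D·e^(−rT)·N(d₂)
   = 574.6527·0.957655 − 245.7865·0.980697·0.866774 = 341.389925
B₀ = V₀ − E₀ = 574.6527 − 341.389925 = 233.262775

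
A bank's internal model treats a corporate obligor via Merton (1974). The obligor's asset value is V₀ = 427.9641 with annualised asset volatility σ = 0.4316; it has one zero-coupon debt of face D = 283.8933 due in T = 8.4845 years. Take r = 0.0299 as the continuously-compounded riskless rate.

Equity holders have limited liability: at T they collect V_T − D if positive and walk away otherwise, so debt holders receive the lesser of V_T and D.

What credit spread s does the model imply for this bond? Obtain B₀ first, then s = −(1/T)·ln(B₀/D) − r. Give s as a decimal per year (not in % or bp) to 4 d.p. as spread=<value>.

d₁ = [ln(V₀/D) + (r + σ²/2)T] / (σ√T)
   = [ln(427.9641/283.8933) + (0.0299 + 0.5·0.4316²)·8.4845] / (0.4316·√8.4845)
   = [0.410441 + 1.043927] / 1.257172 = 1.156857
d₂ = d₁ − σ√T = 1.156857 − 1.257172 = -0.100315
N(d₁) = 0.876335,  N(d₂) = 0.460047,  e^(−rT) = 0.775935
E₀ = V₀·N(d₁) − D·e^(−rT)·N(d₂)
   = 427.9641·0.876335 − 283.8933·0.775935·0.460047 = 273.699274
B₀ = V₀ − E₀ = 427.9641 − 273.699274 = 154.264826
spread = −(1/T)·ln(B₀/D) − r = −(1/8.4845)·ln(154.264826/283.8933) − 0.0299 = 0.04198729

spread=0.0420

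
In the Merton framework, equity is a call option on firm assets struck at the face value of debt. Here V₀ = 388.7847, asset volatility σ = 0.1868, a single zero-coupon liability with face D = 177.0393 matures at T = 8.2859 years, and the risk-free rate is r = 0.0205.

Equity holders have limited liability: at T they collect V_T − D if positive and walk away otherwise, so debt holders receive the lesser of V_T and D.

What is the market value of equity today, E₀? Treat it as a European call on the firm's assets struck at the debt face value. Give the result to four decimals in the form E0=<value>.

E0=241.2998

d₁ = [ln(V₀/D) + (r + σ²/2)T] / (σ√T)
   = [ln(388.7847/177.0393) + (0.0205 + 0.5·0.1868²)·8.2859] / (0.1868·√8.2859)
   = [0.786654 + 0.314426] / 0.537708 = 2.047728
d₂ = d₁ − σ√T = 2.047728 − 0.537708 = 1.510019
N(d₁) = 0.979707,  N(d₂) = 0.934481,  e^(−rT) = 0.843782
E₀ = V₀·N(d₁) − D·e^(−rT)·N(d₂)
   = 388.7847·0.979707 − 177.0393·0.843782·0.934481 = 241.299793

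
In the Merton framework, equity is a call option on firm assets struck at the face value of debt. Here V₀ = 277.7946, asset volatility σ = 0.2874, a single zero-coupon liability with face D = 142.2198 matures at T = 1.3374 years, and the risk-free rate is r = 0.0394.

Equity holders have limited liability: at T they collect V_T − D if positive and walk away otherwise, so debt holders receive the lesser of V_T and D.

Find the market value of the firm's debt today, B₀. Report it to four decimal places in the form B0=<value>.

d₁ = [ln(V₀/D) + (r + σ²/2)T] / (σ√T)
   = [ln(277.7946/142.2198) + (0.0394 + 0.5·0.2874²)·1.3374] / (0.2874·√1.3374)
   = [0.669508 + 0.107927] / 0.332367 = 2.339090
d₂ = d₁ − σ√T = 2.339090 − 0.332367 = 2.006724
N(d₁) = 0.990335,  N(d₂) = 0.977610,  e^(−rT) = 0.948671
E₀ = V₀·N(d₁) − D·e^(−rT)·N(d₂)
   = 277.7946·0.990335 − 142.2198·0.948671·0.977610 = 143.210648
B₀ = V₀ − E₀ = 277.7946 − 143.210648 = 134.583952

B0=134.5840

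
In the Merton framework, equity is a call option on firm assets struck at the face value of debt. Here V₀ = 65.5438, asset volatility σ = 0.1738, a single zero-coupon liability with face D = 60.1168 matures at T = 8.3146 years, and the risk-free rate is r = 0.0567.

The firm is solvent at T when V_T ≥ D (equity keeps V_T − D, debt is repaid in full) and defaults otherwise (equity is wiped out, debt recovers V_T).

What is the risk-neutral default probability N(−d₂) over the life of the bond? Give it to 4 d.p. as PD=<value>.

d₁ = [ln(V₀/D) + (r + σ²/2)T] / (σ√T)
   = [ln(65.5438/60.1168) + (0.0567 + 0.5·0.1738²)·8.3146] / (0.1738·√8.3146)
   = [0.086429 + 0.597015] / 0.501153 = 1.363744
d₂ = d₁ − σ√T = 1.363744 − 0.501153 = 0.862590
risk-neutral PD = N(−d₂) = N(-0.862590) = 0.194181

PD=0.1942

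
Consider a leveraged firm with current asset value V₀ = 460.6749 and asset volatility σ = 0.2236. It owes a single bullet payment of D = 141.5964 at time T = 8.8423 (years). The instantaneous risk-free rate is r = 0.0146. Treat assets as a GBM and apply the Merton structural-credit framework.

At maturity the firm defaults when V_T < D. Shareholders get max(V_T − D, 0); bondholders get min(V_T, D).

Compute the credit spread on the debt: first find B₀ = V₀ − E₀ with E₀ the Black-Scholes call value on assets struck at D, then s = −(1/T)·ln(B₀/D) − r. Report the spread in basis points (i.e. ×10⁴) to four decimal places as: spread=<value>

d₁ = [ln(V₀/D) + (r + σ²/2)T] / (σ√T)
   = [ln(460.6749/141.5964) + (0.0146 + 0.5·0.2236²)·8.8423] / (0.2236·√8.8423)
   = [1.179712 + 0.350142] / 0.664897 = 2.300888
d₂ = d₁ − σ√T = 2.300888 − 0.664897 = 1.635991
N(d₁) = 0.989301,  N(d₂) = 0.949079,  e^(−rT) = 0.878888
E₀ = V₀·N(d₁) − D·e^(−rT)·N(d₂)
   = 460.6749·0.989301 − 141.5964·0.878888·0.949079 = 337.635697
B₀ = V₀ − E₀ = 460.6749 − 337.635697 = 123.039203
spread = −(1/T)·ln(B₀/D) − r = −(1/8.8423)·ln(123.039203/141.5964) − 0.0146 = 0.00128701
in basis points: 0.00128701 × 10⁴ = 12.8701 bp

spread=12.8701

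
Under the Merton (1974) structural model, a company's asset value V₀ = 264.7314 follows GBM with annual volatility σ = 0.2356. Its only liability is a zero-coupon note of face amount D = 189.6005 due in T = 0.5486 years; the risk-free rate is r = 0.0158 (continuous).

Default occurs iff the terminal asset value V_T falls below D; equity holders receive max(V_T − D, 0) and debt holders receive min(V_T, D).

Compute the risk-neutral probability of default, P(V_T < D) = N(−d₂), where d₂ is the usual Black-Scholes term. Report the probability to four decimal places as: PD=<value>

d₁ = [ln(V₀/D) + (r + σ²/2)T] / (σ√T)
   = [ln(264.7314/189.6005) + (0.0158 + 0.5·0.2356²)·0.5486] / (0.2356·√0.5486)
   = [0.333797 + 0.023894] / 0.174503 = 2.049763
d₂ = d₁ − σ√T = 2.049763 − 0.174503 = 1.875260
risk-neutral PD = N(−d₂) = N(-1.875260) = 0.030378

PD=0.0304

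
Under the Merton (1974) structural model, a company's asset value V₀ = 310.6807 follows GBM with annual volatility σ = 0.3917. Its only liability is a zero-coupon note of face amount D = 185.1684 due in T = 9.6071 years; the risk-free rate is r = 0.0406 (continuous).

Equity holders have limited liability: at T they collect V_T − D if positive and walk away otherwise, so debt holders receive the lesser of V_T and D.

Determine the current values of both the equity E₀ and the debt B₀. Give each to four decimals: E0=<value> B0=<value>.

d₁ = [ln(V₀/D) + (r + σ²/2)T] / (σ√T)
   = [ln(310.6807/185.1684) + (0.0406 + 0.5·0.3917²)·9.6071] / (0.3917·√9.6071)
   = [0.517500 + 1.127052] / 1.214087 = 1.354559
d₂ = d₁ − σ√T = 1.354559 − 1.214087 = 0.140472
N(d₁) = 0.912221,  N(d₂) = 0.555856,  e^(−rT) = 0.677024
E₀ = V₀·N(d₁) − D·e^(−rT)·N(d₂)
   = 310.6807·0.912221 − 185.1684·0.677024·0.555856 = 213.725326
B₀ = V₀ − E₀ = 310.6807 − 213.725326 = 96.955374

E0=213.7253 B0=96.9554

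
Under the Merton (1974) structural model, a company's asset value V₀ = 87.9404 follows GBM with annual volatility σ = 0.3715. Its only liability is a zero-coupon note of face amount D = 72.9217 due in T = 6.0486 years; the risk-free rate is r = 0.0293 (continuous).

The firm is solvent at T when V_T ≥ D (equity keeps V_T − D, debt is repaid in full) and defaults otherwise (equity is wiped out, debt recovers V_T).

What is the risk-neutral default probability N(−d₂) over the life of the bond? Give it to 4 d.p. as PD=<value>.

d₁ = [ln(V₀/D) + (r + σ²/2)T] / (σ√T)
   = [ln(87.9404/72.9217) + (0.0293 + 0.5·0.3715²)·6.0486] / (0.3715·√6.0486)
   = [0.187273 + 0.594614] / 0.913663 = 0.855772
d₂ = d₁ − σ√T = 0.855772 − 0.913663 = -0.057892
risk-neutral PD = N(−d₂) = N(0.057892) = 0.523083

PD=0.5231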